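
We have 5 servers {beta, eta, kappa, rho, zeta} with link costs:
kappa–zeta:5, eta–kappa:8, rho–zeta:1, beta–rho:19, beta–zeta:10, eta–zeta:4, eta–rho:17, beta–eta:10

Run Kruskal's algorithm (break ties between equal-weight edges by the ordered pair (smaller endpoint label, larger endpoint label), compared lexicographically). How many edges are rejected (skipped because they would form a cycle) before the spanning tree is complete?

Kruskal's algorithm — process edges by increasing weight (ties by edge label):
rho–zeta (1): add. Components now {rho,zeta} {eta} {kappa} {beta}
eta–zeta (4): add. Components now {eta,rho,zeta} {kappa} {beta}
kappa–zeta (5): add. Components now {eta,kappa,rho,zeta} {beta}
eta–kappa (8): skip — eta and kappa already connected.
beta–eta (10): add. Components now {beta,eta,kappa,rho,zeta}
Edges rejected before the tree was complete: 1.

1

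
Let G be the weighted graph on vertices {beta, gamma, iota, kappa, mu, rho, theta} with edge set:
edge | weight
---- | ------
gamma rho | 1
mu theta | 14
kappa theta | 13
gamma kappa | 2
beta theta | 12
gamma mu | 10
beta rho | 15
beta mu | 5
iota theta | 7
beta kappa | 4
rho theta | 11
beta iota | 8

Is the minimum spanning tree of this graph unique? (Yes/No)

Yes

Sort edges by weight, then run Kruskal:
gamma rho (1): add. Components now {beta} {kappa} {gamma,rho} {mu} {theta} {iota}
gamma kappa (2): add. Components now {beta} {gamma,kappa,rho} {mu} {theta} {iota}
beta kappa (4): add. Components now {beta,gamma,kappa,rho} {mu} {theta} {iota}
beta mu (5): add. Components now {beta,gamma,kappa,mu,rho} {theta} {iota}
iota theta (7): add. Components now {beta,gamma,kappa,mu,rho} {iota,theta}
beta iota (8): add. Components now {beta,gamma,iota,kappa,mu,rho,theta}
Every non-tree edge has weight strictly greater than the heaviest edge on the tree path between its endpoints, so the MST is unique.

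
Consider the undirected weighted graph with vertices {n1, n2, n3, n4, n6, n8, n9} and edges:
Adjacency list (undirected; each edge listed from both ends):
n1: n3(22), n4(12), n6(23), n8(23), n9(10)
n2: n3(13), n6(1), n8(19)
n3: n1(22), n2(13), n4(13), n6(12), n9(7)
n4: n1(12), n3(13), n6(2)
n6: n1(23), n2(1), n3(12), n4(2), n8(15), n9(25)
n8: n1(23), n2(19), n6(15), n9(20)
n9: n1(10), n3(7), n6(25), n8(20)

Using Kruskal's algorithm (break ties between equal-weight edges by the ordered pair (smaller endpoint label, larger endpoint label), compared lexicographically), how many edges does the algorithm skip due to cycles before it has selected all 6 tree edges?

3

Kruskal: consider edges lightest-first.
n2–n6 (1): add. Components now {n2,n6} {n3} {n1} {n4} {n9} {n8}
n4–n6 (2): add. Components now {n2,n4,n6} {n3} {n1} {n9} {n8}
n3–n9 (7): add. Components now {n2,n4,n6} {n3,n9} {n1} {n8}
n1–n9 (10): add. Components now {n2,n4,n6} {n1,n3,n9} {n8}
n1–n4 (12): add. Components now {n1,n2,n3,n4,n6,n9} {n8}
n3–n6 (12): skip — n3 and n6 already connected.
n2–n3 (13): skip — n2 and n3 already connected.
n3–n4 (13): skip — n3 and n4 already connected.
n6–n8 (15): add. Components now {n1,n2,n3,n4,n6,n8,n9}
Edges rejected before the tree was complete: 3.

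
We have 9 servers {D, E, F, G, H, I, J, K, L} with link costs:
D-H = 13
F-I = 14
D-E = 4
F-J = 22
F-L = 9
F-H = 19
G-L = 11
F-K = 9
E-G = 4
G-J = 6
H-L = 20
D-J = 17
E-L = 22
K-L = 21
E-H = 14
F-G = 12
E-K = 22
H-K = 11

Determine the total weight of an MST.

Sort edges by weight, then run Kruskal:
D-E (4): add — endpoints in different components.
E-G (4): add — endpoints in different components.
G-J (6): add — endpoints in different components.
F-K (9): add — endpoints in different components.
F-L (9): add — endpoints in different components.
G-L (11): add — endpoints in different components.
H-K (11): add — endpoints in different components.
F-G (12): skip — F and G already connected.
D-H (13): skip — D and H already connected.
E-H (14): skip — E and H already connected.
F-I (14): add — endpoints in different components.
MST edges: D-E, E-G, G-J, F-K, F-L, G-L, H-K, F-I; total weight 4+4+6+9+9+11+11+14 = 68.

68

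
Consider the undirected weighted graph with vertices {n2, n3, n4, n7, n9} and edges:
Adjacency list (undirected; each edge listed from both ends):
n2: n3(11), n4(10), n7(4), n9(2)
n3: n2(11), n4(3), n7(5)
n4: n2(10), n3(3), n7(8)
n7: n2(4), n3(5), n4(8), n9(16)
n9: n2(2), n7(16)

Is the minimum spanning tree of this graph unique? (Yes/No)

Yes

Kruskal: consider edges lightest-first.
n2-n9 (2): add — endpoints in different components.
n3-n4 (3): add — endpoints in different components.
n2-n7 (4): add — endpoints in different components.
n3-n7 (5): add — endpoints in different components.
Every non-tree edge has weight strictly greater than the heaviest edge on the tree path between its endpoints, so the MST is unique.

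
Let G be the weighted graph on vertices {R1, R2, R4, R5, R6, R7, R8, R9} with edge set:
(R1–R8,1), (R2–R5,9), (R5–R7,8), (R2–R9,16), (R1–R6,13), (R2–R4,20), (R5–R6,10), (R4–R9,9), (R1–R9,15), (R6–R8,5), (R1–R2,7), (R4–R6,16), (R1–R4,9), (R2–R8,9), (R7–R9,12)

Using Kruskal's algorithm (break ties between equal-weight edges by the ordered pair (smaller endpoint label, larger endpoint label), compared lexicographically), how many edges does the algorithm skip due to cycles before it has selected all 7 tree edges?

1

Kruskal's algorithm — process edges by increasing weight (ties by edge label):
R1–R8 (1): add — endpoints in different components.
R6–R8 (5): add — endpoints in different components.
R1–R2 (7): add — endpoints in different components.
R5–R7 (8): add — endpoints in different components.
R1–R4 (9): add — endpoints in different components.
R2–R5 (9): add — endpoints in different components.
R2–R8 (9): skip — R2 and R8 already connected.
R4–R9 (9): add — endpoints in different components.
Edges rejected before the tree was complete: 1.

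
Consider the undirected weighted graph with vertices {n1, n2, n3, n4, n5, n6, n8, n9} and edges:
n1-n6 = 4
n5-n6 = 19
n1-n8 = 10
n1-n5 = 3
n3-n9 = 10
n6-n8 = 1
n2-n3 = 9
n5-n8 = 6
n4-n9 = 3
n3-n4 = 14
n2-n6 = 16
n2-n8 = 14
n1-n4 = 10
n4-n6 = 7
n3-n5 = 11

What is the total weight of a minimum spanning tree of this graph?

Kruskal's algorithm — process edges by increasing weight (ties by edge label):
n6-n8 (1): add — endpoints in different components.
n1-n5 (3): add — endpoints in different components.
n4-n9 (3): add — endpoints in different components.
n1-n6 (4): add — endpoints in different components.
n5-n8 (6): skip — n5 and n8 already connected.
n4-n6 (7): add — endpoints in different components.
n2-n3 (9): add — endpoints in different components.
n1-n4 (10): skip — n1 and n4 already connected.
n1-n8 (10): skip — n1 and n8 already connected.
n3-n9 (10): add — endpoints in different components.
MST edges: n6-n8, n1-n5, n4-n9, n1-n6, n4-n6, n2-n3, n3-n9; total weight 1+3+3+4+7+9+10 = 37.

37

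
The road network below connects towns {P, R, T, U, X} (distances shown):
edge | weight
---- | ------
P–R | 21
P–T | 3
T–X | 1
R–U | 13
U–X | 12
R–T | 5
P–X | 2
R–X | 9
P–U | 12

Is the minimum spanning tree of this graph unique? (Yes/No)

Kruskal's algorithm — process edges by increasing weight (ties by edge label):
T–X (1): add — endpoints in different components.
P–X (2): add — endpoints in different components.
P–T (3): skip — P and T already connected.
R–T (5): add — endpoints in different components.
R–X (9): skip — X and R already connected.
P–U (12): add — endpoints in different components.
Non-tree edge U–X has weight 12, equal to the heaviest edge on its tree cycle — swapping gives another MST of the same weight. Not unique.

No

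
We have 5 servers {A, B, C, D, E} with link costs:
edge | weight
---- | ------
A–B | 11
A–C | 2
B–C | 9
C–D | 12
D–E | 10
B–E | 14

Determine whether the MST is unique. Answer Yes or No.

Yes

Sort edges by weight, then run Kruskal:
A–C (2): add. Components now {A,C} {B} {D} {E}
B–C (9): add. Components now {A,B,C} {D} {E}
D–E (10): add. Components now {A,B,C} {D,E}
A–B (11): skip — A and B already connected.
C–D (12): add. Components now {A,B,C,D,E}
Every non-tree edge has weight strictly greater than the heaviest edge on the tree path between its endpoints, so the MST is unique.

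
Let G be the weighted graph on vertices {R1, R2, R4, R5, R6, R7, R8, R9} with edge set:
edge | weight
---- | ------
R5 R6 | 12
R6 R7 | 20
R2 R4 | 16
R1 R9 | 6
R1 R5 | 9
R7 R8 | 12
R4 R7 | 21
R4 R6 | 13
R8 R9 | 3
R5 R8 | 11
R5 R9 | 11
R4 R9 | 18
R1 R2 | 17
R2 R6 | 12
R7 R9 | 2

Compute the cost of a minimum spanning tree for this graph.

Kruskal: consider edges lightest-first.
R7 R9 (2): add — endpoints in different components.
R8 R9 (3): add — endpoints in different components.
R1 R9 (6): add — endpoints in different components.
R1 R5 (9): add — endpoints in different components.
R5 R8 (11): skip — R5 and R8 already connected.
R5 R9 (11): skip — R5 and R9 already connected.
R2 R6 (12): add — endpoints in different components.
R5 R6 (12): add — endpoints in different components.
R7 R8 (12): skip — R8 and R7 already connected.
R4 R6 (13): add — endpoints in different components.
MST edges: R7 R9, R8 R9, R1 R9, R1 R5, R2 R6, R5 R6, R4 R6; total weight 2+3+6+9+12+12+13 = 57.

57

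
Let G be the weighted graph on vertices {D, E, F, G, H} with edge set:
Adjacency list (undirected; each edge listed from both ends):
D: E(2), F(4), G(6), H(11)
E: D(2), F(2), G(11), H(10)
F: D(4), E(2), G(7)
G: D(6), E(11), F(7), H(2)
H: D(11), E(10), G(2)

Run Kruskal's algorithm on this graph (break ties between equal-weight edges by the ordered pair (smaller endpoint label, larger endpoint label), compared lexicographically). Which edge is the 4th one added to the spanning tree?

D-G

Sort edges by weight, then run Kruskal:
D—E (2): add — endpoints in different components.
E—F (2): add — endpoints in different components.
G—H (2): add — endpoints in different components.
D—F (4): skip — D and F already connected.
D—G (6): add — endpoints in different components.
The 4th edge added is D—G.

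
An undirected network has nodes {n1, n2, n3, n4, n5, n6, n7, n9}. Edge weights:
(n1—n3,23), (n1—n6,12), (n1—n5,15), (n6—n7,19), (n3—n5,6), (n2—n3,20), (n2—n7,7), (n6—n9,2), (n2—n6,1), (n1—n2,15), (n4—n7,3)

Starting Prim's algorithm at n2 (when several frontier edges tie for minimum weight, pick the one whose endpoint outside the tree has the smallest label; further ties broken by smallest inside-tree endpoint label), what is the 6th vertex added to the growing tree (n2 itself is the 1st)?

Grow the tree from n2 using Prim:
Step 1: frontier [n2—n6 1, n2—n7 7, n1—n2 15, n2—n3 20] → take n2—n6 (1); add n6.
Step 2: frontier [n2—n7 7, n1—n2 15, n2—n3 20, n6—n9 2, n1—n6 12, n6—n7 19] → take n6—n9 (2); add n9.
Step 3: frontier [n2—n7 7, n1—n2 15, n2—n3 20, n1—n6 12, n6—n7 19] → take n2—n7 (7); add n7.
Step 4: frontier [n1—n2 15, n2—n3 20, n1—n6 12, n4—n7 3] → take n4—n7 (3); add n4.
Step 5: frontier [n1—n2 15, n2—n3 20, n1—n6 12] → take n1—n6 (12); add n1.
Step 6: frontier [n1—n5 15, n1—n3 23, n2—n3 20] → take n1—n5 (15); add n5.
Step 7: frontier [n1—n3 23, n2—n3 20, n3—n5 6] → take n3—n5 (6); add n3.
Vertex order: n2, n6, n9, n7, n4, n1, n5, n3. The 6th vertex is n1.

n1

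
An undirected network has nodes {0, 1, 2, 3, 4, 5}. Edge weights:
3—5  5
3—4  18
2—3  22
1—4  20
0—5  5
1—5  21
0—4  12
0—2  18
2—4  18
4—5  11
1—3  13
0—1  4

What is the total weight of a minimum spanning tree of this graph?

43

Prim's algorithm from 2:
Step 1: cheapest edge leaving the tree is 0—2 (18); add 0.
Step 2: cheapest edge leaving the tree is 0—1 (4); add 1.
Step 3: cheapest edge leaving the tree is 0—5 (5); add 5.
Step 4: cheapest edge leaving the tree is 3—5 (5); add 3.
Step 5: cheapest edge leaving the tree is 4—5 (11); add 4.
MST edges: 0—2, 0—1, 0—5, 3—5, 4—5; total weight 18+4+5+5+11 = 43.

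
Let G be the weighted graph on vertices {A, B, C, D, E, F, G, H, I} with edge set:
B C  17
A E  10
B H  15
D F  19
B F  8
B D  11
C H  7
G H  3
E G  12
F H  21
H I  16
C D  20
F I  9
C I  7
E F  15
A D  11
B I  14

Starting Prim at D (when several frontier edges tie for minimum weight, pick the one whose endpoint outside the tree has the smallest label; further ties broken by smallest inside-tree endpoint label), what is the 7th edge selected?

Prim's algorithm from D:
Step 1: cheapest edge leaving the tree is A D (11); add A.
Step 2: cheapest edge leaving the tree is A E (10); add E.
Step 3: cheapest edge leaving the tree is B D (11); add B.
Step 4: cheapest edge leaving the tree is B F (8); add F.
Step 5: cheapest edge leaving the tree is F I (9); add I.
Step 6: cheapest edge leaving the tree is C I (7); add C.
Step 7: cheapest edge leaving the tree is C H (7); add H.
Step 8: cheapest edge leaving the tree is G H (3); add G.
The 7th edge added is C H.

C-H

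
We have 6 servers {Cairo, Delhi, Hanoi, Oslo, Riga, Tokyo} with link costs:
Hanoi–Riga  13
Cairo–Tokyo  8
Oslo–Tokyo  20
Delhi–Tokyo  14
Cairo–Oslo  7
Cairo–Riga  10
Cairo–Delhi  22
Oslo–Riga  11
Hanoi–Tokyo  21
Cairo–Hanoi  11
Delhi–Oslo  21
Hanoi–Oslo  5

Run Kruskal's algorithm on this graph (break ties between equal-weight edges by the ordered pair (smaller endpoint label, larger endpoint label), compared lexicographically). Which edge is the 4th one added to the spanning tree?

Cairo-Riga

Kruskal: consider edges lightest-first.
Hanoi–Oslo (5): add — endpoints in different components.
Cairo–Oslo (7): add — endpoints in different components.
Cairo–Tokyo (8): add — endpoints in different components.
Cairo–Riga (10): add — endpoints in different components.
Cairo–Hanoi (11): skip — Cairo and Hanoi already connected.
Oslo–Riga (11): skip — Oslo and Riga already connected.
Hanoi–Riga (13): skip — Riga and Hanoi already connected.
Delhi–Tokyo (14): add — endpoints in different components.
The 4th edge added is Cairo–Riga.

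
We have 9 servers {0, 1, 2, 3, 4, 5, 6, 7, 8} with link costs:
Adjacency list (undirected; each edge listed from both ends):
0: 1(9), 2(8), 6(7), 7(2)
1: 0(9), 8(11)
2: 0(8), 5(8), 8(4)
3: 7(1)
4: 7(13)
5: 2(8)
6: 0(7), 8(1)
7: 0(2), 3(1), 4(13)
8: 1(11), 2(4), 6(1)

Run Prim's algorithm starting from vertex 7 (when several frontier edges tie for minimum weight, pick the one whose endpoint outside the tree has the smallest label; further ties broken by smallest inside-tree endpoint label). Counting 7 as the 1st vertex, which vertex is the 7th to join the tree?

5

Prim's algorithm from 7:
Step 1: cheapest edge leaving the tree is 3—7 (1); add 3.
Step 2: cheapest edge leaving the tree is 0—7 (2); add 0.
Step 3: cheapest edge leaving the tree is 0—6 (7); add 6.
Step 4: cheapest edge leaving the tree is 6—8 (1); add 8.
Step 5: cheapest edge leaving the tree is 2—8 (4); add 2.
Step 6: cheapest edge leaving the tree is 2—5 (8); add 5.
Step 7: cheapest edge leaving the tree is 0—1 (9); add 1.
Step 8: cheapest edge leaving the tree is 4—7 (13); add 4.
Vertex order: 7, 3, 0, 6, 8, 2, 5, 1, 4. The 7th vertex is 5.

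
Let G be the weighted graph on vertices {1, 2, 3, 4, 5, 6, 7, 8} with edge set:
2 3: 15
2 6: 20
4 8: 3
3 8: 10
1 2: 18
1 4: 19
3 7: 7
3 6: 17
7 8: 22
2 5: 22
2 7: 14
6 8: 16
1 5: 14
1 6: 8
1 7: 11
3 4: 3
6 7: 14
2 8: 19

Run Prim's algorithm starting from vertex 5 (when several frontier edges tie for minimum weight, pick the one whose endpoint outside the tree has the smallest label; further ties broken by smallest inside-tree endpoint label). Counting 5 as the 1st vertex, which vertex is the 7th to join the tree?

8

Prim's algorithm from 5:
Step 1: cheapest edge leaving the tree is 1 5 (14); add 1.
Step 2: cheapest edge leaving the tree is 1 6 (8); add 6.
Step 3: cheapest edge leaving the tree is 1 7 (11); add 7.
Step 4: cheapest edge leaving the tree is 3 7 (7); add 3.
Step 5: cheapest edge leaving the tree is 3 4 (3); add 4.
Step 6: cheapest edge leaving the tree is 4 8 (3); add 8.
Step 7: cheapest edge leaving the tree is 2 7 (14); add 2.
Vertex order: 5, 1, 6, 7, 3, 4, 8, 2. The 7th vertex is 8.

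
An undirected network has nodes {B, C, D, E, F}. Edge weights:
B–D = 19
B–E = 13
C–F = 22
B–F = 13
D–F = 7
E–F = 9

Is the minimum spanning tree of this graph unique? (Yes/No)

No

Kruskal: consider edges lightest-first.
D–F (7): add. Components now {B} {C} {D,F} {E}
E–F (9): add. Components now {B} {C} {D,E,F}
B–E (13): add. Components now {B,D,E,F} {C}
B–F (13): skip — B and F already connected.
B–D (19): skip — B and D already connected.
C–F (22): add. Components now {B,C,D,E,F}
Non-tree edge B–F has weight 13, equal to the heaviest edge on its tree cycle — swapping gives another MST of the same weight. Not unique.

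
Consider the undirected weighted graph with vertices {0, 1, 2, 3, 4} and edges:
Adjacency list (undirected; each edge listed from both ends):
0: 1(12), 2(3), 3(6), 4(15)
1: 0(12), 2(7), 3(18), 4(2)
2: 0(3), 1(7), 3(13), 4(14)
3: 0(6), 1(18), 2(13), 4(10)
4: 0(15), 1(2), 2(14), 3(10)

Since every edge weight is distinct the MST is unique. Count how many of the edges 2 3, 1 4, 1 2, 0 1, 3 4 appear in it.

2

Sort edges by weight, then run Kruskal:
1 4 (2): add — endpoints in different components.
0 2 (3): add — endpoints in different components.
0 3 (6): add — endpoints in different components.
1 2 (7): add — endpoints in different components.
MST edge set: {1 4, 0 2, 0 3, 1 2}.
Of the listed edges, {1 4, 1 2} are in the MST → 2.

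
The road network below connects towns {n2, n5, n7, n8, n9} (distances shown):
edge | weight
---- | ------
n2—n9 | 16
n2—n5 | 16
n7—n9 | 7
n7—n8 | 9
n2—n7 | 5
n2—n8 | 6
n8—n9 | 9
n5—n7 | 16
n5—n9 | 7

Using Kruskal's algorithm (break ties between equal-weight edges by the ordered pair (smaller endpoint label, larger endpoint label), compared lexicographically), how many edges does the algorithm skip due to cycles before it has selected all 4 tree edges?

Kruskal's algorithm — process edges by increasing weight (ties by edge label):
n2—n7 (5): add — endpoints in different components.
n2—n8 (6): add — endpoints in different components.
n5—n9 (7): add — endpoints in different components.
n7—n9 (7): add — endpoints in different components.
Edges rejected before the tree was complete: 0.

0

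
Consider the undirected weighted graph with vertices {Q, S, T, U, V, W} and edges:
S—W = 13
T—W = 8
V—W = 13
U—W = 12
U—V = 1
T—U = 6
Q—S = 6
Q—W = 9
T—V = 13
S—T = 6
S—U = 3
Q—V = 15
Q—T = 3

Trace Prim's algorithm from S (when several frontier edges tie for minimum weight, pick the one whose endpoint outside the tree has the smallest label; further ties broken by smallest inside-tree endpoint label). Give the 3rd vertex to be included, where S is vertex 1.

V

Prim, starting at S.
Step 1: cheapest edge leaving the tree is S—U (3); add U.
Step 2: cheapest edge leaving the tree is U—V (1); add V.
Step 3: cheapest edge leaving the tree is Q—S (6); add Q.
Step 4: cheapest edge leaving the tree is Q—T (3); add T.
Step 5: cheapest edge leaving the tree is T—W (8); add W.
Vertex order: S, U, V, Q, T, W. The 3rd vertex is V.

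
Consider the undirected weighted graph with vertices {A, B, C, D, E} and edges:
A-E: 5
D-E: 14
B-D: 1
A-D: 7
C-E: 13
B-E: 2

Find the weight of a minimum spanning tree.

21

Kruskal's algorithm — process edges by increasing weight (ties by edge label):
B-D (1): add. Components now {A} {B,D} {C} {E}
B-E (2): add. Components now {A} {B,D,E} {C}
A-E (5): add. Components now {A,B,D,E} {C}
A-D (7): skip — A and D already connected.
C-E (13): add. Components now {A,B,C,D,E}
MST edges: B-D, B-E, A-E, C-E; total weight 1+2+5+13 = 21.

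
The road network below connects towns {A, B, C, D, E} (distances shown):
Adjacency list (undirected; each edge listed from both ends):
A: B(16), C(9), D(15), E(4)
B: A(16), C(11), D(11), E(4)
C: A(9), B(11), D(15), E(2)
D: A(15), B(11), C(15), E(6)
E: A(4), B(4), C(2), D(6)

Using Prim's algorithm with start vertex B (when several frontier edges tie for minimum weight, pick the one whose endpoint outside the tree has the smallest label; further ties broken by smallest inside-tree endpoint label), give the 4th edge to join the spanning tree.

Prim, starting at B.
Step 1: cheapest edge leaving the tree is B—E (4); add E.
Step 2: cheapest edge leaving the tree is C—E (2); add C.
Step 3: cheapest edge leaving the tree is A—E (4); add A.
Step 4: cheapest edge leaving the tree is D—E (6); add D.
The 4th edge added is D—E.

D-E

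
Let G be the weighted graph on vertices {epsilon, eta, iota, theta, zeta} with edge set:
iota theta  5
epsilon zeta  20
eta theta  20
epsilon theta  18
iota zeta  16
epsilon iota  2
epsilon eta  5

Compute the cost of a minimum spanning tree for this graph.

28

Kruskal's algorithm — process edges by increasing weight (ties by edge label):
epsilon iota (2): add. Components now {epsilon,iota} {zeta} {theta} {eta}
epsilon eta (5): add. Components now {epsilon,eta,iota} {zeta} {theta}
iota theta (5): add. Components now {epsilon,eta,iota,theta} {zeta}
iota zeta (16): add. Components now {epsilon,eta,iota,theta,zeta}
MST edges: epsilon iota, epsilon eta, iota theta, iota zeta; total weight 2+5+5+16 = 28.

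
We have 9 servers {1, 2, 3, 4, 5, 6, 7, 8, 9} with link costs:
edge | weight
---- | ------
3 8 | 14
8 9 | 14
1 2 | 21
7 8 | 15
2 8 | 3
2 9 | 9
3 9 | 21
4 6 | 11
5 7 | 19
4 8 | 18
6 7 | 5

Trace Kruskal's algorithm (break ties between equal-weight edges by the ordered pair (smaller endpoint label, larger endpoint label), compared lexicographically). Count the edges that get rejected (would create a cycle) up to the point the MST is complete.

2

Kruskal: consider edges lightest-first.
2 8 (3): add — endpoints in different components.
6 7 (5): add — endpoints in different components.
2 9 (9): add — endpoints in different components.
4 6 (11): add — endpoints in different components.
3 8 (14): add — endpoints in different components.
8 9 (14): skip — 8 and 9 already connected.
7 8 (15): add — endpoints in different components.
4 8 (18): skip — 4 and 8 already connected.
5 7 (19): add — endpoints in different components.
1 2 (21): add — endpoints in different components.
Edges rejected before the tree was complete: 2.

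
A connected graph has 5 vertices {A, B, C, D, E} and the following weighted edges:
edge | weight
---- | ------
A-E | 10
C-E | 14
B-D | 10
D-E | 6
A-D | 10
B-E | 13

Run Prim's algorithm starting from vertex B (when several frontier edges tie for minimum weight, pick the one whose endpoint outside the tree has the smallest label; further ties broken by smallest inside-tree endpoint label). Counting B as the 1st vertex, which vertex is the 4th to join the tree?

Grow the tree from B using Prim:
Step 1: frontier [B-D 10, B-E 13] → take B-D (10); add D.
Step 2: frontier [B-E 13, D-E 6, A-D 10] → take D-E (6); add E.
Step 3: frontier [A-D 10, A-E 10, C-E 14] → take A-D (10); add A.
Step 4: frontier [C-E 14] → take C-E (14); add C.
Vertex order: B, D, E, A, C. The 4th vertex is A.

A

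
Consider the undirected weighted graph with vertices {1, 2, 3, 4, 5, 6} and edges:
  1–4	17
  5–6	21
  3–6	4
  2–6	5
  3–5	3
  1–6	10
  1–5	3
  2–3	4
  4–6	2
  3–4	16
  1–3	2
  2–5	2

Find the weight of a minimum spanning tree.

13

Sort edges by weight, then run Kruskal:
1–3 (2): add. Components now {1,3} {2} {4} {5} {6}
2–5 (2): add. Components now {1,3} {2,5} {4} {6}
4–6 (2): add. Components now {1,3} {2,5} {4,6}
1–5 (3): add. Components now {1,2,3,5} {4,6}
3–5 (3): skip — 3 and 5 already connected.
2–3 (4): skip — 2 and 3 already connected.
3–6 (4): add. Components now {1,2,3,4,5,6}
MST edges: 1–3, 2–5, 4–6, 1–5, 3–6; total weight 2+2+2+3+4 = 13.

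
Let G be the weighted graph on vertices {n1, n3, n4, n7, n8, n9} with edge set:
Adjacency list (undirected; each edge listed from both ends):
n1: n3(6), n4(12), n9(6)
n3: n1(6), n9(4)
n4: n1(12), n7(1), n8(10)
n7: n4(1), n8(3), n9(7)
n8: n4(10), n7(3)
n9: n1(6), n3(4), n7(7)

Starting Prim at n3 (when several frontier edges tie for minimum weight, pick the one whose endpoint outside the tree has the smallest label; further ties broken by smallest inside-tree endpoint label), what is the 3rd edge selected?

Prim's algorithm from n3:
Step 1: cheapest edge leaving the tree is n3-n9 (4); add n9.
Step 2: cheapest edge leaving the tree is n1-n3 (6); add n1.
Step 3: cheapest edge leaving the tree is n7-n9 (7); add n7.
Step 4: cheapest edge leaving the tree is n4-n7 (1); add n4.
Step 5: cheapest edge leaving the tree is n7-n8 (3); add n8.
The 3rd edge added is n7-n9.

n7-n9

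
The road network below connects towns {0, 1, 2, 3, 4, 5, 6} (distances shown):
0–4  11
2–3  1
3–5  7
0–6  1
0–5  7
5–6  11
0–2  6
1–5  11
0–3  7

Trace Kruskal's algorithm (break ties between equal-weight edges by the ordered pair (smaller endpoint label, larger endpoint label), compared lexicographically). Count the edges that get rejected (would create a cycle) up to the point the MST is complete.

2

Kruskal: consider edges lightest-first.
0–6 (1): add — endpoints in different components.
2–3 (1): add — endpoints in different components.
0–2 (6): add — endpoints in different components.
0–3 (7): skip — 0 and 3 already connected.
0–5 (7): add — endpoints in different components.
3–5 (7): skip — 3 and 5 already connected.
0–4 (11): add — endpoints in different components.
1–5 (11): add — endpoints in different components.
Edges rejected before the tree was complete: 2.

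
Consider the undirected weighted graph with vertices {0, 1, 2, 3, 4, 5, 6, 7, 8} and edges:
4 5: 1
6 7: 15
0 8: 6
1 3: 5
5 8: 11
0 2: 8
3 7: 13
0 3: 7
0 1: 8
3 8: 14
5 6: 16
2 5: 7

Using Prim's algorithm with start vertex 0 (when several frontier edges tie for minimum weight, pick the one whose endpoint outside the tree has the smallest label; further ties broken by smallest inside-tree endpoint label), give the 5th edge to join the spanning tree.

Prim, starting at 0.
Step 1: frontier [0 8 6, 0 3 7, 0 1 8, 0 2 8] → take 0 8 (6); add 8.
Step 2: frontier [0 3 7, 0 1 8, 0 2 8, 5 8 11, 3 8 14] → take 0 3 (7); add 3.
Step 3: frontier [0 1 8, 0 2 8, 1 3 5, 3 7 13, 5 8 11] → take 1 3 (5); add 1.
Step 4: frontier [0 2 8, 3 7 13, 5 8 11] → take 0 2 (8); add 2.
Step 5: frontier [2 5 7, 3 7 13, 5 8 11] → take 2 5 (7); add 5.
Step 6: frontier [3 7 13, 4 5 1, 5 6 16] → take 4 5 (1); add 4.
Step 7: frontier [3 7 13, 5 6 16] → take 3 7 (13); add 7.
Step 8: frontier [5 6 16, 6 7 15] → take 6 7 (15); add 6.
The 5th edge added is 2 5.

2-5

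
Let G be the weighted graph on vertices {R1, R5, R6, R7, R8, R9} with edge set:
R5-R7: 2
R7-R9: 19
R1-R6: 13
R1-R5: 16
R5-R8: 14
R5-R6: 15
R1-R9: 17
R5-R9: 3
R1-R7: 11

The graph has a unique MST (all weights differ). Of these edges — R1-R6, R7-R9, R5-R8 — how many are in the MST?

2

Kruskal's algorithm — process edges by increasing weight (ties by edge label):
R5-R7 (2): add. Components now {R8} {R5,R7} {R9} {R6} {R1}
R5-R9 (3): add. Components now {R8} {R5,R7,R9} {R6} {R1}
R1-R7 (11): add. Components now {R8} {R1,R5,R7,R9} {R6}
R1-R6 (13): add. Components now {R8} {R1,R5,R6,R7,R9}
R5-R8 (14): add. Components now {R1,R5,R6,R7,R8,R9}
MST edge set: {R5-R7, R5-R9, R1-R7, R1-R6, R5-R8}.
Of the listed edges, {R1-R6, R5-R8} are in the MST → 2.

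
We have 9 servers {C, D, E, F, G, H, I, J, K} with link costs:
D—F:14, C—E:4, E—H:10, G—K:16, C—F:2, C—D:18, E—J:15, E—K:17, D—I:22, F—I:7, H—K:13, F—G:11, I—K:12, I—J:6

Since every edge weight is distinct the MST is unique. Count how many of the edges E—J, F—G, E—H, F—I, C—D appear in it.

3

Sort edges by weight, then run Kruskal:
C—F (2): add — endpoints in different components.
C—E (4): add — endpoints in different components.
I—J (6): add — endpoints in different components.
F—I (7): add — endpoints in different components.
E—H (10): add — endpoints in different components.
F—G (11): add — endpoints in different components.
I—K (12): add — endpoints in different components.
H—K (13): skip — H and K already connected.
D—F (14): add — endpoints in different components.
MST edge set: {C—F, C—E, I—J, F—I, E—H, F—G, I—K, D—F}.
Of the listed edges, {F—G, E—H, F—I} are in the MST → 3.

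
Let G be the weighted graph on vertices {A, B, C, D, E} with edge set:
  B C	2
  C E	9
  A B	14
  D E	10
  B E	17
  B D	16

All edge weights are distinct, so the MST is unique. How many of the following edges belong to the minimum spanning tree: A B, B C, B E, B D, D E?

3

Kruskal's algorithm — process edges by increasing weight (ties by edge label):
B C (2): add. Components now {A} {B,C} {D} {E}
C E (9): add. Components now {A} {B,C,E} {D}
D E (10): add. Components now {A} {B,C,D,E}
A B (14): add. Components now {A,B,C,D,E}
MST edge set: {B C, C E, D E, A B}.
Of the listed edges, {A B, B C, D E} are in the MST → 3.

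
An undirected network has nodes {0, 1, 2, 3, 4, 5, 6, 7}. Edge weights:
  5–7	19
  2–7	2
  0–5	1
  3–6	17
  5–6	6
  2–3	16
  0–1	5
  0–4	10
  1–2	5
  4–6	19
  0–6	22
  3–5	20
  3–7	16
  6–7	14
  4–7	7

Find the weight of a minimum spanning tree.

42

Sort edges by weight, then run Kruskal:
0–5 (1): add — endpoints in different components.
2–7 (2): add — endpoints in different components.
0–1 (5): add — endpoints in different components.
1–2 (5): add — endpoints in different components.
5–6 (6): add — endpoints in different components.
4–7 (7): add — endpoints in different components.
0–4 (10): skip — 0 and 4 already connected.
6–7 (14): skip — 6 and 7 already connected.
2–3 (16): add — endpoints in different components.
MST edges: 0–5, 2–7, 0–1, 1–2, 5–6, 4–7, 2–3; total weight 1+2+5+5+6+7+16 = 42.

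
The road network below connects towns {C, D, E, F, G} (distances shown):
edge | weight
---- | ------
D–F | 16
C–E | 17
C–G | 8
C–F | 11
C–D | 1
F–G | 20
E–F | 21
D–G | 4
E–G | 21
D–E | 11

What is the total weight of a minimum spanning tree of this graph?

27

Kruskal's algorithm — process edges by increasing weight (ties by edge label):
C–D (1): add. Components now {C,D} {E} {F} {G}
D–G (4): add. Components now {C,D,G} {E} {F}
C–G (8): skip — C and G already connected.
C–F (11): add. Components now {C,D,F,G} {E}
D–E (11): add. Components now {C,D,E,F,G}
MST edges: C–D, D–G, C–F, D–E; total weight 1+4+11+11 = 27.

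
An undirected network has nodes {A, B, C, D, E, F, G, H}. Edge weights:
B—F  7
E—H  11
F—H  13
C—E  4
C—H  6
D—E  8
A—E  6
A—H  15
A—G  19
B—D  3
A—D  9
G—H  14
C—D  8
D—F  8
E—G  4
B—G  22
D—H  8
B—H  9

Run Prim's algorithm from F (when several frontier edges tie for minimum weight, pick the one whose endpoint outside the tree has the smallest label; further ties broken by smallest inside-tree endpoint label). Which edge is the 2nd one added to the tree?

Prim's algorithm from F:
Step 1: cheapest edge leaving the tree is B—F (7); add B.
Step 2: cheapest edge leaving the tree is B—D (3); add D.
Step 3: cheapest edge leaving the tree is C—D (8); add C.
Step 4: cheapest edge leaving the tree is C—E (4); add E.
Step 5: cheapest edge leaving the tree is E—G (4); add G.
Step 6: cheapest edge leaving the tree is A—E (6); add A.
Step 7: cheapest edge leaving the tree is C—H (6); add H.
The 2nd edge added is B—D.

B-D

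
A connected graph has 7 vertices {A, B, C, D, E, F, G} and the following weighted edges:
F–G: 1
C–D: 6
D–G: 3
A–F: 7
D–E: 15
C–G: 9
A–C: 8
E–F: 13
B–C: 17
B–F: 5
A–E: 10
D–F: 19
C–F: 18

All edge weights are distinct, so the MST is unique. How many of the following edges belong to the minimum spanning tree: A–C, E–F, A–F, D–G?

Kruskal's algorithm — process edges by increasing weight (ties by edge label):
F–G (1): add. Components now {A} {B} {C} {D} {E} {F,G}
D–G (3): add. Components now {A} {B} {C} {D,F,G} {E}
B–F (5): add. Components now {A} {B,D,F,G} {C} {E}
C–D (6): add. Components now {A} {B,C,D,F,G} {E}
A–F (7): add. Components now {A,B,C,D,F,G} {E}
A–C (8): skip — A and C already connected.
C–G (9): skip — C and G already connected.
A–E (10): add. Components now {A,B,C,D,E,F,G}
MST edge set: {F–G, D–G, B–F, C–D, A–F, A–E}.
Of the listed edges, {A–F, D–G} are in the MST → 2.

2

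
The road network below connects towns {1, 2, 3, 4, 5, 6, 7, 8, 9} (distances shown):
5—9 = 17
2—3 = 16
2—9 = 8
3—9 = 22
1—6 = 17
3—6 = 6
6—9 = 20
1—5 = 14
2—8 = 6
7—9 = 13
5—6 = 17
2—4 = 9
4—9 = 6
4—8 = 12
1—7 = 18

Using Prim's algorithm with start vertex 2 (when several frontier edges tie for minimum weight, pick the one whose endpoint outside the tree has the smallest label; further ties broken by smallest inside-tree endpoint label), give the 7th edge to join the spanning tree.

Prim's algorithm from 2:
Step 1: cheapest edge leaving the tree is 2—8 (6); add 8.
Step 2: cheapest edge leaving the tree is 2—9 (8); add 9.
Step 3: cheapest edge leaving the tree is 4—9 (6); add 4.
Step 4: cheapest edge leaving the tree is 7—9 (13); add 7.
Step 5: cheapest edge leaving the tree is 2—3 (16); add 3.
Step 6: cheapest edge leaving the tree is 3—6 (6); add 6.
Step 7: cheapest edge leaving the tree is 1—6 (17); add 1.
Step 8: cheapest edge leaving the tree is 1—5 (14); add 5.
The 7th edge added is 1—6.

1-6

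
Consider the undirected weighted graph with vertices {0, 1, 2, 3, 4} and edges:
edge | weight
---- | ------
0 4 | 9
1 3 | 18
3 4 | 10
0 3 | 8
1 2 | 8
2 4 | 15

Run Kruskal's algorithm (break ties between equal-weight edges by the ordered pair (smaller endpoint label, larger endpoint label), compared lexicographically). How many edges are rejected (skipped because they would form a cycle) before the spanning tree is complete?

Kruskal's algorithm — process edges by increasing weight (ties by edge label):
0 3 (8): add — endpoints in different components.
1 2 (8): add — endpoints in different components.
0 4 (9): add — endpoints in different components.
3 4 (10): skip — 3 and 4 already connected.
2 4 (15): add — endpoints in different components.
Edges rejected before the tree was complete: 1.

1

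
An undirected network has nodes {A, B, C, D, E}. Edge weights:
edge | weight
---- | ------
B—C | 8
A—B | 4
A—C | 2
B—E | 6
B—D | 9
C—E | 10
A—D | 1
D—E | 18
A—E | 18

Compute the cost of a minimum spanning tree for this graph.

13

Prim, starting at E.
Step 1: cheapest edge leaving the tree is B—E (6); add B.
Step 2: cheapest edge leaving the tree is A—B (4); add A.
Step 3: cheapest edge leaving the tree is A—D (1); add D.
Step 4: cheapest edge leaving the tree is A—C (2); add C.
MST edges: B—E, A—B, A—D, A—C; total weight 6+4+1+2 = 13.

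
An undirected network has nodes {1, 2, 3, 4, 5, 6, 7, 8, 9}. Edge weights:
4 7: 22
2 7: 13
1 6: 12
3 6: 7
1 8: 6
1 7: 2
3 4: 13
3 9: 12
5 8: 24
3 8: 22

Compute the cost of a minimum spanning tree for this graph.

Kruskal's algorithm — process edges by increasing weight (ties by edge label):
1 7 (2): add — endpoints in different components.
1 8 (6): add — endpoints in different components.
3 6 (7): add — endpoints in different components.
1 6 (12): add — endpoints in different components.
3 9 (12): add — endpoints in different components.
2 7 (13): add — endpoints in different components.
3 4 (13): add — endpoints in different components.
3 8 (22): skip — 3 and 8 already connected.
4 7 (22): skip — 4 and 7 already connected.
5 8 (24): add — endpoints in different components.
MST edges: 1 7, 1 8, 3 6, 1 6, 3 9, 2 7, 3 4, 5 8; total weight 2+6+7+12+12+13+13+24 = 89.

89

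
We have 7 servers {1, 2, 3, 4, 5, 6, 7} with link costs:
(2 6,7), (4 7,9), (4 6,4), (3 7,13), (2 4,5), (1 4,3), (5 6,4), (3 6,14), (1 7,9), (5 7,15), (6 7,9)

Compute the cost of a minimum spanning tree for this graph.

Kruskal: consider edges lightest-first.
1 4 (3): add — endpoints in different components.
4 6 (4): add — endpoints in different components.
5 6 (4): add — endpoints in different components.
2 4 (5): add — endpoints in different components.
2 6 (7): skip — 2 and 6 already connected.
1 7 (9): add — endpoints in different components.
4 7 (9): skip — 4 and 7 already connected.
6 7 (9): skip — 6 and 7 already connected.
3 7 (13): add — endpoints in different components.
MST edges: 1 4, 4 6, 5 6, 2 4, 1 7, 3 7; total weight 3+4+4+5+9+13 = 38.

38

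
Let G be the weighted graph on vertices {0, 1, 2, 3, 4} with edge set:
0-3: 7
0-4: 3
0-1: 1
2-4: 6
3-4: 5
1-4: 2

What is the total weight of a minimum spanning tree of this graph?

Kruskal: consider edges lightest-first.
0-1 (1): add — endpoints in different components.
1-4 (2): add — endpoints in different components.
0-4 (3): skip — 0 and 4 already connected.
3-4 (5): add — endpoints in different components.
2-4 (6): add — endpoints in different components.
MST edges: 0-1, 1-4, 3-4, 2-4; total weight 1+2+5+6 = 14.

14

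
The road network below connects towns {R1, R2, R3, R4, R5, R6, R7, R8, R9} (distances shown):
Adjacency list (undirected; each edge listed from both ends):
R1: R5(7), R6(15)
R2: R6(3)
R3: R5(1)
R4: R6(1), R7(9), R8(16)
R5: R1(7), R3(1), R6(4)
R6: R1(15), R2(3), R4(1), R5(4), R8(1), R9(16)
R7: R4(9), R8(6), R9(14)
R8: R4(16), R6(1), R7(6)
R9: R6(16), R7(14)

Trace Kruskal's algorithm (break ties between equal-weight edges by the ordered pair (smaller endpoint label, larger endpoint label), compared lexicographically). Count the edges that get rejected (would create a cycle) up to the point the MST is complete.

1

Kruskal's algorithm — process edges by increasing weight (ties by edge label):
R3—R5 (1): add — endpoints in different components.
R4—R6 (1): add — endpoints in different components.
R6—R8 (1): add — endpoints in different components.
R2—R6 (3): add — endpoints in different components.
R5—R6 (4): add — endpoints in different components.
R7—R8 (6): add — endpoints in different components.
R1—R5 (7): add — endpoints in different components.
R4—R7 (9): skip — R4 and R7 already connected.
R7—R9 (14): add — endpoints in different components.
Edges rejected before the tree was complete: 1.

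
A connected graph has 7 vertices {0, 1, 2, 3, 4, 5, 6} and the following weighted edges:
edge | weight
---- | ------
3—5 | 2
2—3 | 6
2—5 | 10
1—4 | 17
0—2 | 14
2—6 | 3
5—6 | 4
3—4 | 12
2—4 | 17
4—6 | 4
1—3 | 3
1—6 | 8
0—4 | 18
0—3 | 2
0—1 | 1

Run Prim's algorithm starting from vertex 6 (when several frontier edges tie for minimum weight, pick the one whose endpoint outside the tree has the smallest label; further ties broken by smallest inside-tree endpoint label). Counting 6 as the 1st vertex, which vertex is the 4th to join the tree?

5

Grow the tree from 6 using Prim:
Step 1: cheapest edge leaving the tree is 2—6 (3); add 2.
Step 2: cheapest edge leaving the tree is 4—6 (4); add 4.
Step 3: cheapest edge leaving the tree is 5—6 (4); add 5.
Step 4: cheapest edge leaving the tree is 3—5 (2); add 3.
Step 5: cheapest edge leaving the tree is 0—3 (2); add 0.
Step 6: cheapest edge leaving the tree is 0—1 (1); add 1.
Vertex order: 6, 2, 4, 5, 3, 0, 1. The 4th vertex is 5.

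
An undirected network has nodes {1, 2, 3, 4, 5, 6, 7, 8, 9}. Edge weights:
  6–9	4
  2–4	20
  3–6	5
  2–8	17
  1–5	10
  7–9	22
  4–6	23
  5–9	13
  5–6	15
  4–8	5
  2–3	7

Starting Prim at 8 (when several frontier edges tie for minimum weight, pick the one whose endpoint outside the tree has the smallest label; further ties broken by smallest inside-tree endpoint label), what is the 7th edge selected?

1-5

Grow the tree from 8 using Prim:
Step 1: frontier [4–8 5, 2–8 17] → take 4–8 (5); add 4.
Step 2: frontier [2–4 20, 4–6 23, 2–8 17] → take 2–8 (17); add 2.
Step 3: frontier [2–3 7, 4–6 23] → take 2–3 (7); add 3.
Step 4: frontier [3–6 5, 4–6 23] → take 3–6 (5); add 6.
Step 5: frontier [6–9 4, 5–6 15] → take 6–9 (4); add 9.
Step 6: frontier [5–6 15, 5–9 13, 7–9 22] → take 5–9 (13); add 5.
Step 7: frontier [1–5 10, 7–9 22] → take 1–5 (10); add 1.
Step 8: frontier [7–9 22] → take 7–9 (22); add 7.
The 7th edge added is 1–5.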